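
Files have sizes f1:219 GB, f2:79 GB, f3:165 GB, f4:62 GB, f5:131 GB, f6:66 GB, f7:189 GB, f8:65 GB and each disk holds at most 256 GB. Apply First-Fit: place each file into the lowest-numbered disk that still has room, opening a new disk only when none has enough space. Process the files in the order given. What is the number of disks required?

Put f1 (219 GB) in disk 1; 37 GB remain.
Put f2 (79 GB) in disk 2; 177 GB remain.
Put f3 (165 GB) in disk 2; 12 GB remain.
Put f4 (62 GB) in disk 3; 194 GB remain.
Put f5 (131 GB) in disk 3; 63 GB remain.
Put f6 (66 GB) in disk 4; 190 GB remain.
Put f7 (189 GB) in disk 4; 1 GB remain.
Put f8 (65 GB) in disk 5; 191 GB remain.

5 disks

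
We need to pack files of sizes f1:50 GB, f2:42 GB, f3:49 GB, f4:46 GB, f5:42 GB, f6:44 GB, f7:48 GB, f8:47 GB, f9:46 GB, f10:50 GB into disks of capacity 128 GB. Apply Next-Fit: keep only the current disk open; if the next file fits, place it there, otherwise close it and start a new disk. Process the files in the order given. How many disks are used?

5 disks

f1 (50 GB) → disk 1 (remaining 78 GB)
f2 (42 GB) → disk 1 (remaining 36 GB)
f3 (49 GB) → disk 2 (remaining 79 GB)
f4 (46 GB) → disk 2 (remaining 33 GB)
f5 (42 GB) → disk 3 (remaining 86 GB)
f6 (44 GB) → disk 3 (remaining 42 GB)
f7 (48 GB) → disk 4 (remaining 80 GB)
f8 (47 GB) → disk 4 (remaining 33 GB)
f9 (46 GB) → disk 5 (remaining 82 GB)
f10 (50 GB) → disk 5 (remaining 32 GB)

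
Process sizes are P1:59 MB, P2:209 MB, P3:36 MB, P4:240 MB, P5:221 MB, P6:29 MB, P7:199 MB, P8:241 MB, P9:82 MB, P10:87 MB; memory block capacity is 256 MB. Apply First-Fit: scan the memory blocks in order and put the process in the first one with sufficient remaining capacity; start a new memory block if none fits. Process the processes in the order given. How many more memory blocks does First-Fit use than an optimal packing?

First-Fit: [59,36,29,82] [209] [240] [221] [199] [241] [87] → 7 memory blocks.
Total size 1403 MB; any packing needs at least ⌈1403/256⌉ = 6 memory blocks.
An optimal packing achieves that bound: [241] [240] [221,29] [209,36] [199] [87,82,59] → 6 memory blocks.
Excess: 7 − 6 = 1.

1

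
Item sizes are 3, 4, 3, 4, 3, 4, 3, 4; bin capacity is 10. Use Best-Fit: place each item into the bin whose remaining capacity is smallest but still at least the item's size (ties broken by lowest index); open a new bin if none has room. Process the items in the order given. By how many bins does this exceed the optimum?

Best-Fit: [3,4,3] [4,3,3] [4,4] → 3 bins.
Total size 28; any packing needs at least ⌈28/10⌉ = 3 bins.
So 3 is already optimal.

0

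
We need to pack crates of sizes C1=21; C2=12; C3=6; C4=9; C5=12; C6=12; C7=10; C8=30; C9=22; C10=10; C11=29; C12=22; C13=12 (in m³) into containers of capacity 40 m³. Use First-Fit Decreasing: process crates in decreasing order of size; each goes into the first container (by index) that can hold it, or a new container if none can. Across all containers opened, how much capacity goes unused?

33

Sorted descending: 30, 29, 22, 22, 21, 12, 12, 12, 12, 10, 10, 9, 6.
30 m³ → container 1 (remaining 10 m³)
29 m³ → container 2 (remaining 11 m³)
22 m³ → container 3 (remaining 18 m³)
22 m³ → container 4 (remaining 18 m³)
21 m³ → container 5 (remaining 19 m³)
12 m³ → container 3 (remaining 6 m³)
12 m³ → container 4 (remaining 6 m³)
12 m³ → container 5 (remaining 7 m³)
12 m³ → container 6 (remaining 28 m³)
10 m³ → container 1 (remaining 0 m³)
10 m³ → container 2 (remaining 1 m³)
9 m³ → container 6 (remaining 19 m³)
6 m³ → container 3 (remaining 0 m³)
6 containers × 40 m³ = 240 m³; used 207 m³; unused 33 m³.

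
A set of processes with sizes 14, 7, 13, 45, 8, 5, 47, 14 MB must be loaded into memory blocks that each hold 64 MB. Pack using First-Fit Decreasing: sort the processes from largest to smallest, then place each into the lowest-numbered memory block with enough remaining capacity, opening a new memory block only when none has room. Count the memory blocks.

Sorted descending: 47, 45, 14, 14, 13, 8, 7, 5.
Put 47 MB in memory block 1; 17 MB remain.
Put 45 MB in memory block 2; 19 MB remain.
Put 14 MB in memory block 1; 3 MB remain.
Put 14 MB in memory block 2; 5 MB remain.
Put 13 MB in memory block 3; 51 MB remain.
Put 8 MB in memory block 3; 43 MB remain.
Put 7 MB in memory block 3; 36 MB remain.
Put 5 MB in memory block 2; 0 MB remain.
Final memory blocks: [47,14] [45,14,5] [13,8,7].

3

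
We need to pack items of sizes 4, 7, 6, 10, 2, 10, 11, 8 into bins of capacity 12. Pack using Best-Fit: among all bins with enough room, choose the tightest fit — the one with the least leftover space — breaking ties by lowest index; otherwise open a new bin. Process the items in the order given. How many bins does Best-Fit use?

Put 4 in bin 1; 8 remain.
Put 7 in bin 1; 1 remain.
Put 6 in bin 2; 6 remain.
Put 10 in bin 3; 2 remain.
Put 2 in bin 3; 0 remain.
Put 10 in bin 4; 2 remain.
Put 11 in bin 5; 1 remain.
Put 8 in bin 6; 4 remain.
Final bins: [4,7] [6] [10,2] [10] [11] [8].

6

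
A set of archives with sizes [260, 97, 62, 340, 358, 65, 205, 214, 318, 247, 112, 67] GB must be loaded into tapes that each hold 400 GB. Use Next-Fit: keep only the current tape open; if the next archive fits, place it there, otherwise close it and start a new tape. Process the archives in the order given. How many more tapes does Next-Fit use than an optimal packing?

Next-Fit: [260,97] [62] [340] [358] [65,205] [214] [318] [247,112] [67] → 9 tapes.
7 archives exceed 200 GB (half the capacity), and no two of those can share a tape, so at least 7 tapes are needed.
An optimal packing achieves that bound: [358] [340] [318,67] [260,112] [247,97] [214,65,62] [205] → 7 tapes.
Excess: 9 − 7 = 2.

2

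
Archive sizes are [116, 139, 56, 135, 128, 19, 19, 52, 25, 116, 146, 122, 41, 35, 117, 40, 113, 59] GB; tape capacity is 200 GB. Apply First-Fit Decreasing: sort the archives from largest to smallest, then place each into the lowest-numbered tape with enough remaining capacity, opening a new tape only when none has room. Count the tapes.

Sorted descending: 146, 139, 135, 128, 122, 117, 116, 116, 113, 59, 56, 52, 41, 40, 35, 25, 19, 19.
146 GB → tape 1 (remaining 54 GB)
139 GB → tape 2 (remaining 61 GB)
135 GB → tape 3 (remaining 65 GB)
128 GB → tape 4 (remaining 72 GB)
122 GB → tape 5 (remaining 78 GB)
117 GB → tape 6 (remaining 83 GB)
116 GB → tape 7 (remaining 84 GB)
116 GB → tape 8 (remaining 84 GB)
113 GB → tape 9 (remaining 87 GB)
59 GB → tape 2 (remaining 2 GB)
56 GB → tape 3 (remaining 9 GB)
52 GB → tape 1 (remaining 2 GB)
41 GB → tape 4 (remaining 31 GB)
40 GB → tape 5 (remaining 38 GB)
35 GB → tape 5 (remaining 3 GB)
25 GB → tape 4 (remaining 6 GB)
19 GB → tape 6 (remaining 64 GB)
19 GB → tape 6 (remaining 45 GB)

9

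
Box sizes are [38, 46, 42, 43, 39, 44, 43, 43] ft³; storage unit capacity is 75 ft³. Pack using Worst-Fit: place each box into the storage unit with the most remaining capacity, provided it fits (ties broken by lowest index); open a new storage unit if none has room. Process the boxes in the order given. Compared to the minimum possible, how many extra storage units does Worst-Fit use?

0

Worst-Fit: [38] [46] [42] [43] [39] [44] [43] [43] → 8 storage units.
8 boxes exceed 37.5 ft³ (half the capacity), and no two of those can share a storage unit, so at least 8 storage units are needed.
So 8 is already optimal.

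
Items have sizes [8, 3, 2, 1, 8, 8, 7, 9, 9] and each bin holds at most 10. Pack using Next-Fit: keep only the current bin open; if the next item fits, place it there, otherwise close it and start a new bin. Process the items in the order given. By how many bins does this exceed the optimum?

Next-Fit: [8] [3,2,1] [8] [8] [7] [9] [9] → 7 bins.
Total size 55; any packing needs at least ⌈55/10⌉ = 6 bins.
An optimal packing achieves that bound: [9,1] [9] [8,2] [8] [8] [7,3] → 6 bins.
Excess: 7 − 6 = 1.

1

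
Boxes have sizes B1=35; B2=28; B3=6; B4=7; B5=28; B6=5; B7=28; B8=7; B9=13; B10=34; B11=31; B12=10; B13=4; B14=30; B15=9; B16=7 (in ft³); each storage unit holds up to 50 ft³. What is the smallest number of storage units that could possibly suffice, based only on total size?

6

Total size = 35 + 28 + 6 + 7 + 28 + 5 + 28 + 7 + 13 + 34 + 31 + 10 + 4 + 30 + 9 + 7 = 282 ft³.
⌈282 / 50⌉ = 6.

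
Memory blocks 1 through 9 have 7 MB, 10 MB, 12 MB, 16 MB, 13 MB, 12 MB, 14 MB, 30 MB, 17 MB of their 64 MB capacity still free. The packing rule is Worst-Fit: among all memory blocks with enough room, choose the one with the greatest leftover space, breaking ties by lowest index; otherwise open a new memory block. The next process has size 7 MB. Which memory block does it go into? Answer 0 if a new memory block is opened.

8

Memory blocks with room: memory block 1 (7 MB), memory block 2 (10 MB), memory block 3 (12 MB), memory block 4 (16 MB), memory block 5 (13 MB), memory block 6 (12 MB), memory block 7 (14 MB), memory block 8 (30 MB), memory block 9 (17 MB).
Most room is memory block 8 with 30 MB free.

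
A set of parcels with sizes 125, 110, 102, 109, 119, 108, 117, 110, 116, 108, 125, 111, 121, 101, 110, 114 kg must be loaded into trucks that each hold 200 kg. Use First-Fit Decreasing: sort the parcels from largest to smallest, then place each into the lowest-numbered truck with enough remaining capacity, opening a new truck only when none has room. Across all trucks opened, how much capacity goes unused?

Sorted descending: 125, 125, 121, 119, 117, 116, 114, 111, 110, 110, 110, 109, 108, 108, 102, 101.
truck 1: place 125 kg, 75 kg left
truck 2: place 125 kg, 75 kg left
truck 3: place 121 kg, 79 kg left
truck 4: place 119 kg, 81 kg left
truck 5: place 117 kg, 83 kg left
truck 6: place 116 kg, 84 kg left
truck 7: place 114 kg, 86 kg left
truck 8: place 111 kg, 89 kg left
truck 9: place 110 kg, 90 kg left
truck 10: place 110 kg, 90 kg left
truck 11: place 110 kg, 90 kg left
truck 12: place 109 kg, 91 kg left
truck 13: place 108 kg, 92 kg left
truck 14: place 108 kg, 92 kg left
truck 15: place 102 kg, 98 kg left
truck 16: place 101 kg, 99 kg left
16 trucks × 200 kg = 3200 kg; used 1806 kg; unused 1394 kg.

1394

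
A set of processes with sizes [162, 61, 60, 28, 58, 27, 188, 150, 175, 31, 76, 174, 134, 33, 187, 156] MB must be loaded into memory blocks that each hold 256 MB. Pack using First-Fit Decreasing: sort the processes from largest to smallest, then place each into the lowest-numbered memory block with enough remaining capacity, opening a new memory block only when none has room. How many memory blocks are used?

Sorted descending: 188, 187, 175, 174, 162, 156, 150, 134, 76, 61, 60, 58, 33, 31, 28, 27.
memory block 1: place 188 MB, 68 MB left
memory block 2: place 187 MB, 69 MB left
memory block 3: place 175 MB, 81 MB left
memory block 4: place 174 MB, 82 MB left
memory block 5: place 162 MB, 94 MB left
memory block 6: place 156 MB, 100 MB left
memory block 7: place 150 MB, 106 MB left
memory block 8: place 134 MB, 122 MB left
memory block 3: place 76 MB, 5 MB left
memory block 1: place 61 MB, 7 MB left
memory block 2: place 60 MB, 9 MB left
memory block 4: place 58 MB, 24 MB left
memory block 5: place 33 MB, 61 MB left
memory block 5: place 31 MB, 30 MB left
memory block 5: place 28 MB, 2 MB left
memory block 6: place 27 MB, 73 MB left

8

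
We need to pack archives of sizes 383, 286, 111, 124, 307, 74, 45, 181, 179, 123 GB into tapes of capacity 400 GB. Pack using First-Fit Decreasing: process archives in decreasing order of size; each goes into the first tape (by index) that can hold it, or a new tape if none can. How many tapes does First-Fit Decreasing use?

Sorted descending: 383, 307, 286, 181, 179, 124, 123, 111, 74, 45.
383 GB → tape 1 (remaining 17 GB)
307 GB → tape 2 (remaining 93 GB)
286 GB → tape 3 (remaining 114 GB)
181 GB → tape 4 (remaining 219 GB)
179 GB → tape 4 (remaining 40 GB)
124 GB → tape 5 (remaining 276 GB)
123 GB → tape 5 (remaining 153 GB)
111 GB → tape 3 (remaining 3 GB)
74 GB → tape 2 (remaining 19 GB)
45 GB → tape 5 (remaining 108 GB)

5 tapes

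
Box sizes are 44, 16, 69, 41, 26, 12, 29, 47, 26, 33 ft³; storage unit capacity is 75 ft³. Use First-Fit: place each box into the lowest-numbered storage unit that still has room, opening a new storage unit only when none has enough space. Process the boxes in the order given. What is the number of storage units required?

44 ft³ → storage unit 1 (remaining 31 ft³)
16 ft³ → storage unit 1 (remaining 15 ft³)
69 ft³ → storage unit 2 (remaining 6 ft³)
41 ft³ → storage unit 3 (remaining 34 ft³)
26 ft³ → storage unit 3 (remaining 8 ft³)
12 ft³ → storage unit 1 (remaining 3 ft³)
29 ft³ → storage unit 4 (remaining 46 ft³)
47 ft³ → storage unit 5 (remaining 28 ft³)
26 ft³ → storage unit 4 (remaining 20 ft³)
33 ft³ → storage unit 6 (remaining 42 ft³)
Final storage units: [44,16,12] [69] [41,26] [29,26] [47] [33].

6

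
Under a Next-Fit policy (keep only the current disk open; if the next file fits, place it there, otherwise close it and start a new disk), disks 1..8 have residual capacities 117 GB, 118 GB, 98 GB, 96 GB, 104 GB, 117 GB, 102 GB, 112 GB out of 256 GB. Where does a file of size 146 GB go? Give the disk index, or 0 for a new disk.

Next-Fit only looks at disk 8, which has 112 GB free.
146 GB does not fit, so a new disk is opened.

0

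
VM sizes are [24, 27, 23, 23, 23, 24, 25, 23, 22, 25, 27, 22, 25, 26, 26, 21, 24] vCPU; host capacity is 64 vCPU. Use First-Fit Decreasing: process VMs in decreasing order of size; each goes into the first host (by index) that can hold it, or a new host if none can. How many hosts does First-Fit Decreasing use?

9

Sorted descending: 27, 27, 26, 26, 25, 25, 25, 24, 24, 24, 23, 23, 23, 23, 22, 22, 21.
27 vCPU → host 1 (remaining 37 vCPU)
27 vCPU → host 1 (remaining 10 vCPU)
26 vCPU → host 2 (remaining 38 vCPU)
26 vCPU → host 2 (remaining 12 vCPU)
25 vCPU → host 3 (remaining 39 vCPU)
25 vCPU → host 3 (remaining 14 vCPU)
25 vCPU → host 4 (remaining 39 vCPU)
24 vCPU → host 4 (remaining 15 vCPU)
24 vCPU → host 5 (remaining 40 vCPU)
24 vCPU → host 5 (remaining 16 vCPU)
23 vCPU → host 6 (remaining 41 vCPU)
23 vCPU → host 6 (remaining 18 vCPU)
23 vCPU → host 7 (remaining 41 vCPU)
23 vCPU → host 7 (remaining 18 vCPU)
22 vCPU → host 8 (remaining 42 vCPU)
22 vCPU → host 8 (remaining 20 vCPU)
21 vCPU → host 9 (remaining 43 vCPU)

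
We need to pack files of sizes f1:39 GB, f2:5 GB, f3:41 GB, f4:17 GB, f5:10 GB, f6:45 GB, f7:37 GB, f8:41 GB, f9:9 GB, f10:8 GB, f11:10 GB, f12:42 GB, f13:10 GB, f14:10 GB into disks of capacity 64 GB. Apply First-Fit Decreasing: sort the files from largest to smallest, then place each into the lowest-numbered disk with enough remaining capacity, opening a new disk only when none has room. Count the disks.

6

Sorted descending: 45, 42, 41, 41, 39, 37, 17, 10, 10, 10, 10, 9, 8, 5.
Put 45 GB in disk 1; 19 GB remain.
Put 42 GB in disk 2; 22 GB remain.
Put 41 GB in disk 3; 23 GB remain.
Put 41 GB in disk 4; 23 GB remain.
Put 39 GB in disk 5; 25 GB remain.
Put 37 GB in disk 6; 27 GB remain.
Put 17 GB in disk 1; 2 GB remain.
Put 10 GB in disk 2; 12 GB remain.
Put 10 GB in disk 2; 2 GB remain.
Put 10 GB in disk 3; 13 GB remain.
Put 10 GB in disk 3; 3 GB remain.
Put 9 GB in disk 4; 14 GB remain.
Put 8 GB in disk 4; 6 GB remain.
Put 5 GB in disk 4; 1 GB remain.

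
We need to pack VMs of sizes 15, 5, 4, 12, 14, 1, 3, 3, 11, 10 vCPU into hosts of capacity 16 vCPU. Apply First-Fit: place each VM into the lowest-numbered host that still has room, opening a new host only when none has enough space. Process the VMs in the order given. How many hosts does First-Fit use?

6 hosts

host 1: place 15 vCPU, 1 vCPU left
host 2: place 5 vCPU, 11 vCPU left
host 2: place 4 vCPU, 7 vCPU left
host 3: place 12 vCPU, 4 vCPU left
host 4: place 14 vCPU, 2 vCPU left
host 1: place 1 vCPU, 0 vCPU left
host 2: place 3 vCPU, 4 vCPU left
host 2: place 3 vCPU, 1 vCPU left
host 5: place 11 vCPU, 5 vCPU left
host 6: place 10 vCPU, 6 vCPU left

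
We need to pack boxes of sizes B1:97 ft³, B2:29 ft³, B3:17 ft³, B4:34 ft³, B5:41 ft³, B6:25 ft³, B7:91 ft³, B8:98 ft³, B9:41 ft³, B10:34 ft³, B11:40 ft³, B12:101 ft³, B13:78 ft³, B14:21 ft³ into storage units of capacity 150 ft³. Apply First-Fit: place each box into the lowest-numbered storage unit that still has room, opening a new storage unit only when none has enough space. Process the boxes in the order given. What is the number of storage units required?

6

storage unit 1: place B1 (97 ft³), 53 ft³ left
storage unit 1: place B2 (29 ft³), 24 ft³ left
storage unit 1: place B3 (17 ft³), 7 ft³ left
storage unit 2: place B4 (34 ft³), 116 ft³ left
storage unit 2: place B5 (41 ft³), 75 ft³ left
storage unit 2: place B6 (25 ft³), 50 ft³ left
storage unit 3: place B7 (91 ft³), 59 ft³ left
storage unit 4: place B8 (98 ft³), 52 ft³ left
storage unit 2: place B9 (41 ft³), 9 ft³ left
storage unit 3: place B10 (34 ft³), 25 ft³ left
storage unit 4: place B11 (40 ft³), 12 ft³ left
storage unit 5: place B12 (101 ft³), 49 ft³ left
storage unit 6: place B13 (78 ft³), 72 ft³ left
storage unit 3: place B14 (21 ft³), 4 ft³ left
Final storage units: [97,29,17] [34,41,25,41] [91,34,21] [98,40] [101] [78].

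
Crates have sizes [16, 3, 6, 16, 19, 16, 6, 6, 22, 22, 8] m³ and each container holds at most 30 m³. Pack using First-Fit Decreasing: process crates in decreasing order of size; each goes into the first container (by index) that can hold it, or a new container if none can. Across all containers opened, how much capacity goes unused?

40

Sorted descending: 22, 22, 19, 16, 16, 16, 8, 6, 6, 6, 3.
22 m³ → container 1 (remaining 8 m³)
22 m³ → container 2 (remaining 8 m³)
19 m³ → container 3 (remaining 11 m³)
16 m³ → container 4 (remaining 14 m³)
16 m³ → container 5 (remaining 14 m³)
16 m³ → container 6 (remaining 14 m³)
8 m³ → container 1 (remaining 0 m³)
6 m³ → container 2 (remaining 2 m³)
6 m³ → container 3 (remaining 5 m³)
6 m³ → container 4 (remaining 8 m³)
3 m³ → container 3 (remaining 2 m³)
6 containers × 30 m³ = 180 m³; used 140 m³; unused 40 m³.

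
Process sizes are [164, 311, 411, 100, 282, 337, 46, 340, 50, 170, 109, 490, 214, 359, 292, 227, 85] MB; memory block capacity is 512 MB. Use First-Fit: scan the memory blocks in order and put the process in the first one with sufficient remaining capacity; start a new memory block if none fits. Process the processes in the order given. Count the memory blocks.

Put 164 MB in memory block 1; 348 MB remain.
Put 311 MB in memory block 1; 37 MB remain.
Put 411 MB in memory block 2; 101 MB remain.
Put 100 MB in memory block 2; 1 MB remain.
Put 282 MB in memory block 3; 230 MB remain.
Put 337 MB in memory block 4; 175 MB remain.
Put 46 MB in memory block 3; 184 MB remain.
Put 340 MB in memory block 5; 172 MB remain.
Put 50 MB in memory block 3; 134 MB remain.
Put 170 MB in memory block 4; 5 MB remain.
Put 109 MB in memory block 3; 25 MB remain.
Put 490 MB in memory block 6; 22 MB remain.
Put 214 MB in memory block 7; 298 MB remain.
Put 359 MB in memory block 8; 153 MB remain.
Put 292 MB in memory block 7; 6 MB remain.
Put 227 MB in memory block 9; 285 MB remain.
Put 85 MB in memory block 5; 87 MB remain.

9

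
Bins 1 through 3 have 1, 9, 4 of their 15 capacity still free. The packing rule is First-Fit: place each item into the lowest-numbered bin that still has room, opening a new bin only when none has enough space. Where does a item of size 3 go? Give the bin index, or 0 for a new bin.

2

Bins with room: bin 2 (9), bin 3 (4).
The first with room is bin 2.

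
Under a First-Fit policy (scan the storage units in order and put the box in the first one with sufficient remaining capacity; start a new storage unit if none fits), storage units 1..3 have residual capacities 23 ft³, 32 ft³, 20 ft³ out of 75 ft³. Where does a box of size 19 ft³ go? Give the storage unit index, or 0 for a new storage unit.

Storage units with room: storage unit 1 (23 ft³), storage unit 2 (32 ft³), storage unit 3 (20 ft³).
The first with room is storage unit 1.

1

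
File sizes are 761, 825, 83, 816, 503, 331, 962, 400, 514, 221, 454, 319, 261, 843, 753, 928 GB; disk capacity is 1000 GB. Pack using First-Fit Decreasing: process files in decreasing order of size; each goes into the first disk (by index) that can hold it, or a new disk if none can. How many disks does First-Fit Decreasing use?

Sorted descending: 962, 928, 843, 825, 816, 761, 753, 514, 503, 454, 400, 331, 319, 261, 221, 83.
Put 962 GB in disk 1; 38 GB remain.
Put 928 GB in disk 2; 72 GB remain.
Put 843 GB in disk 3; 157 GB remain.
Put 825 GB in disk 4; 175 GB remain.
Put 816 GB in disk 5; 184 GB remain.
Put 761 GB in disk 6; 239 GB remain.
Put 753 GB in disk 7; 247 GB remain.
Put 514 GB in disk 8; 486 GB remain.
Put 503 GB in disk 9; 497 GB remain.
Put 454 GB in disk 8; 32 GB remain.
Put 400 GB in disk 9; 97 GB remain.
Put 331 GB in disk 10; 669 GB remain.
Put 319 GB in disk 10; 350 GB remain.
Put 261 GB in disk 10; 89 GB remain.
Put 221 GB in disk 6; 18 GB remain.
Put 83 GB in disk 3; 74 GB remain.
Final disks: [962] [928] [843,83] [825] [816] [761,221] [753] [514,454] [503,400] [331,319,261].

10 disks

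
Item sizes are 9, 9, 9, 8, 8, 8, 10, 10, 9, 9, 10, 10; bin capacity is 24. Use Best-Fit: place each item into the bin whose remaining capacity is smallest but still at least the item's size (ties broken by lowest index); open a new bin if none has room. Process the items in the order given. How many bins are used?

Put 9 in bin 1; 15 remain.
Put 9 in bin 1; 6 remain.
Put 9 in bin 2; 15 remain.
Put 8 in bin 2; 7 remain.
Put 8 in bin 3; 16 remain.
Put 8 in bin 3; 8 remain.
Put 10 in bin 4; 14 remain.
Put 10 in bin 4; 4 remain.
Put 9 in bin 5; 15 remain.
Put 9 in bin 5; 6 remain.
Put 10 in bin 6; 14 remain.
Put 10 in bin 6; 4 remain.

6 bins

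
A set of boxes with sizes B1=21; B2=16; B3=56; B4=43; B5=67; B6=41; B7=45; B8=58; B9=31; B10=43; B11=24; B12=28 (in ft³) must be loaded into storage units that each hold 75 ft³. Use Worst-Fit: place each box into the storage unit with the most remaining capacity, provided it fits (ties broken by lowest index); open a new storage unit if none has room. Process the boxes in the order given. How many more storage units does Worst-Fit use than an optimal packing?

1

Worst-Fit: [21,16,31] [56] [43,28] [67] [41,24] [45] [58] [43] → 8 storage units.
Total size 473 ft³; any packing needs at least ⌈473/75⌉ = 7 storage units.
An optimal packing achieves that bound: [67] [58,16] [56] [45,28] [43,31] [43,24] [41,21] → 7 storage units.
Excess: 8 − 7 = 1.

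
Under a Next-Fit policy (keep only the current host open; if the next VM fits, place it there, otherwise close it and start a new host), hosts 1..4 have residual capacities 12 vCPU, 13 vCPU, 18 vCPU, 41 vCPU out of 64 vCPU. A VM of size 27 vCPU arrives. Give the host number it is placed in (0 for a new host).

Next-Fit only looks at host 4, which has 41 vCPU free.
27 vCPU fits there.

4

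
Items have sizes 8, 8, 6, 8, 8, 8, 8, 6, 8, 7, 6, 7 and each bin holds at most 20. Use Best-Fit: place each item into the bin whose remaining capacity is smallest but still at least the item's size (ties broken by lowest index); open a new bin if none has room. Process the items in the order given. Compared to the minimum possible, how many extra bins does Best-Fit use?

0

Best-Fit: [8,8] [6,8,6] [8,8] [8,8] [7,6,7] → 5 bins.
Total size 88; any packing needs at least ⌈88/20⌉ = 5 bins.
So 5 is already optimal.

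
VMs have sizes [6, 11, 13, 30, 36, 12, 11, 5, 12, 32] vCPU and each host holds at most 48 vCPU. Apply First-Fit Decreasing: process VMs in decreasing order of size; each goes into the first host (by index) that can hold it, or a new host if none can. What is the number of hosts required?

4 hosts

Sorted descending: 36, 32, 30, 13, 12, 12, 11, 11, 6, 5.
36 vCPU → host 1 (remaining 12 vCPU)
32 vCPU → host 2 (remaining 16 vCPU)
30 vCPU → host 3 (remaining 18 vCPU)
13 vCPU → host 2 (remaining 3 vCPU)
12 vCPU → host 1 (remaining 0 vCPU)
12 vCPU → host 3 (remaining 6 vCPU)
11 vCPU → host 4 (remaining 37 vCPU)
11 vCPU → host 4 (remaining 26 vCPU)
6 vCPU → host 3 (remaining 0 vCPU)
5 vCPU → host 4 (remaining 21 vCPU)
Final hosts: [36,12] [32,13] [30,12,6] [11,11,5].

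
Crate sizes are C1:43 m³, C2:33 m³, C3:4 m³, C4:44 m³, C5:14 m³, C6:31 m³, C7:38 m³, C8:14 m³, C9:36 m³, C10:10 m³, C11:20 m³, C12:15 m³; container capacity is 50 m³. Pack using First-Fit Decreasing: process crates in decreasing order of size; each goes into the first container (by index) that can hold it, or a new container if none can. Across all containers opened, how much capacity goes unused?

48

Sorted descending: 44, 43, 38, 36, 33, 31, 20, 15, 14, 14, 10, 4.
container 1: place 44 m³, 6 m³ left
container 2: place 43 m³, 7 m³ left
container 3: place 38 m³, 12 m³ left
container 4: place 36 m³, 14 m³ left
container 5: place 33 m³, 17 m³ left
container 6: place 31 m³, 19 m³ left
container 7: place 20 m³, 30 m³ left
container 5: place 15 m³, 2 m³ left
container 4: place 14 m³, 0 m³ left
container 6: place 14 m³, 5 m³ left
container 3: place 10 m³, 2 m³ left
container 1: place 4 m³, 2 m³ left
7 containers × 50 m³ = 350 m³; used 302 m³; unused 48 m³.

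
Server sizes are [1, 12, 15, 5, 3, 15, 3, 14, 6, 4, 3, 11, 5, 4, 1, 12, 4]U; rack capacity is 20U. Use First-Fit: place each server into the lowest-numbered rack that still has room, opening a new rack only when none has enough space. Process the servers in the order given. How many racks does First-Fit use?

7 racks

Put 1U in rack 1; 19U remain.
Put 12U in rack 1; 7U remain.
Put 15U in rack 2; 5U remain.
Put 5U in rack 1; 2U remain.
Put 3U in rack 2; 2U remain.
Put 15U in rack 3; 5U remain.
Put 3U in rack 3; 2U remain.
Put 14U in rack 4; 6U remain.
Put 6U in rack 4; 0U remain.
Put 4U in rack 5; 16U remain.
Put 3U in rack 5; 13U remain.
Put 11U in rack 5; 2U remain.
Put 5U in rack 6; 15U remain.
Put 4U in rack 6; 11U remain.
Put 1U in rack 1; 1U remain.
Put 12U in rack 7; 8U remain.
Put 4U in rack 6; 7U remain.
Final racks: [1,12,5,1] [15,3] [15,3] [14,6] [4,3,11] [5,4,4] [12].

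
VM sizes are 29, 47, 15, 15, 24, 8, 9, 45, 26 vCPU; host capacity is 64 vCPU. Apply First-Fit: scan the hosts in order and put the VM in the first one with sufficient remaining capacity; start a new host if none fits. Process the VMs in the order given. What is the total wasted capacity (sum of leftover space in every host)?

38

host 1: place 29 vCPU, 35 vCPU left
host 2: place 47 vCPU, 17 vCPU left
host 1: place 15 vCPU, 20 vCPU left
host 1: place 15 vCPU, 5 vCPU left
host 3: place 24 vCPU, 40 vCPU left
host 2: place 8 vCPU, 9 vCPU left
host 2: place 9 vCPU, 0 vCPU left
host 4: place 45 vCPU, 19 vCPU left
host 3: place 26 vCPU, 14 vCPU left
4 hosts × 64 vCPU = 256 vCPU; used 218 vCPU; unused 38 vCPU.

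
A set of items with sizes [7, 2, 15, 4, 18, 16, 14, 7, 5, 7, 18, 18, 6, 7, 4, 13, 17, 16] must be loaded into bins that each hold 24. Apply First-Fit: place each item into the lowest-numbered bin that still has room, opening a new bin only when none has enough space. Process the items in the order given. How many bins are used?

10

bin 1: place 7, 17 left
bin 1: place 2, 15 left
bin 1: place 15, 0 left
bin 2: place 4, 20 left
bin 2: place 18, 2 left
bin 3: place 16, 8 left
bin 4: place 14, 10 left
bin 3: place 7, 1 left
bin 4: place 5, 5 left
bin 5: place 7, 17 left
bin 6: place 18, 6 left
bin 7: place 18, 6 left
bin 5: place 6, 11 left
bin 5: place 7, 4 left
bin 4: place 4, 1 left
bin 8: place 13, 11 left
bin 9: place 17, 7 left
bin 10: place 16, 8 left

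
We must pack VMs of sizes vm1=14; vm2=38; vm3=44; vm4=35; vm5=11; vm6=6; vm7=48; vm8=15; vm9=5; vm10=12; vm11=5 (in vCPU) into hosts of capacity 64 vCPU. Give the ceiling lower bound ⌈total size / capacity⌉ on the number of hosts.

4 hosts

Total size = 14 + 38 + 44 + 35 + 11 + 6 + 48 + 15 + 5 + 12 + 5 = 233 vCPU.
⌈233 / 64⌉ = 4.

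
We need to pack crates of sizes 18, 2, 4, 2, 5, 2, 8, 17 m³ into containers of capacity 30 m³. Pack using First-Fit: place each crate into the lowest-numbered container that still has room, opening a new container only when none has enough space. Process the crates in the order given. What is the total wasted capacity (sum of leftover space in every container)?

18 m³ → container 1 (remaining 12 m³)
2 m³ → container 1 (remaining 10 m³)
4 m³ → container 1 (remaining 6 m³)
2 m³ → container 1 (remaining 4 m³)
5 m³ → container 2 (remaining 25 m³)
2 m³ → container 1 (remaining 2 m³)
8 m³ → container 2 (remaining 17 m³)
17 m³ → container 2 (remaining 0 m³)
2 containers × 30 m³ = 60 m³; used 58 m³; unused 2 m³.

2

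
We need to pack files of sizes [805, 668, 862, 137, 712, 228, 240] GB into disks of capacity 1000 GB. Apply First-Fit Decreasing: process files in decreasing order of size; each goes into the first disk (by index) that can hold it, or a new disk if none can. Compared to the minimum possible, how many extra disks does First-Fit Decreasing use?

0

First-Fit Decreasing: [862,137] [805] [712,240] [668,228] → 4 disks.
Total size 3652 GB; any packing needs at least ⌈3652/1000⌉ = 4 disks.
So 4 is already optimal.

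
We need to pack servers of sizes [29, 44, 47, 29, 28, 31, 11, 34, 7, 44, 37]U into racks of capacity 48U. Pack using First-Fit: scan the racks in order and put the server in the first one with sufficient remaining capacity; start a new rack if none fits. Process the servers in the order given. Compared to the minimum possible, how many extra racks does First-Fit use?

First-Fit: [29,11,7] [44] [47] [29] [28] [31] [34] [44] [37] → 9 racks.
9 servers exceed 24U (half the capacity), and no two of those can share a rack, so at least 9 racks are needed.
So 9 is already optimal.

0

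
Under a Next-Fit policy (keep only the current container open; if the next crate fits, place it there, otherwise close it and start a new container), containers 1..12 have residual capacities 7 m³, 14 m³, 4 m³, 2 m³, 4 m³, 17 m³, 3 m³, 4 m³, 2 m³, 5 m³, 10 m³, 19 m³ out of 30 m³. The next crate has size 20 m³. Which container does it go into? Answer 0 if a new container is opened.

Next-Fit only looks at container 12, which has 19 m³ free.
20 m³ does not fit, so a new container is opened.

0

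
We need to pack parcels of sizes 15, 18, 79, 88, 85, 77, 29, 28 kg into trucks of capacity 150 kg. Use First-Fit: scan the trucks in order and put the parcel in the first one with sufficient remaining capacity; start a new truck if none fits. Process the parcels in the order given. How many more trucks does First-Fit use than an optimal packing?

0

First-Fit: [15,18,79,29] [88,28] [85] [77] → 4 trucks.
4 parcels exceed 75 kg (half the capacity), and no two of those can share a truck, so at least 4 trucks are needed.
So 4 is already optimal.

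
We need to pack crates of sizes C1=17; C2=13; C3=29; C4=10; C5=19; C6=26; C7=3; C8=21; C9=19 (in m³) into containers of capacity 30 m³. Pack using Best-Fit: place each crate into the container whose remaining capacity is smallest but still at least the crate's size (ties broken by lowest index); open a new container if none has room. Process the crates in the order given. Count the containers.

6 containers

C1 (17 m³) → container 1 (remaining 13 m³)
C2 (13 m³) → container 1 (remaining 0 m³)
C3 (29 m³) → container 2 (remaining 1 m³)
C4 (10 m³) → container 3 (remaining 20 m³)
C5 (19 m³) → container 3 (remaining 1 m³)
C6 (26 m³) → container 4 (remaining 4 m³)
C7 (3 m³) → container 4 (remaining 1 m³)
C8 (21 m³) → container 5 (remaining 9 m³)
C9 (19 m³) → container 6 (remaining 11 m³)
Final containers: [17,13] [29] [10,19] [26,3] [21] [19].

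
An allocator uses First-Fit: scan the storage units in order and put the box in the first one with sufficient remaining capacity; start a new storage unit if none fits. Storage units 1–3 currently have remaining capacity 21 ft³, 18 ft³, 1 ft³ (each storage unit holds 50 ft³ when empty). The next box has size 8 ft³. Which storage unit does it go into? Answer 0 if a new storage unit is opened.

1

Storage units with room: storage unit 1 (21 ft³), storage unit 2 (18 ft³).
The first with room is storage unit 1.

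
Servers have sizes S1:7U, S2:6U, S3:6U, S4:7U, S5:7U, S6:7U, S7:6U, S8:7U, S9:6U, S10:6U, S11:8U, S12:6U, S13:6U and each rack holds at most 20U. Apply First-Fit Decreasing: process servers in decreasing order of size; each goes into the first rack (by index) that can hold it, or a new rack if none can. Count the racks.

Sorted descending: 8, 7, 7, 7, 7, 7, 6, 6, 6, 6, 6, 6, 6.
Put 8U in rack 1; 12U remain.
Put 7U in rack 1; 5U remain.
Put 7U in rack 2; 13U remain.
Put 7U in rack 2; 6U remain.
Put 7U in rack 3; 13U remain.
Put 7U in rack 3; 6U remain.
Put 6U in rack 2; 0U remain.
Put 6U in rack 3; 0U remain.
Put 6U in rack 4; 14U remain.
Put 6U in rack 4; 8U remain.
Put 6U in rack 4; 2U remain.
Put 6U in rack 5; 14U remain.
Put 6U in rack 5; 8U remain.

5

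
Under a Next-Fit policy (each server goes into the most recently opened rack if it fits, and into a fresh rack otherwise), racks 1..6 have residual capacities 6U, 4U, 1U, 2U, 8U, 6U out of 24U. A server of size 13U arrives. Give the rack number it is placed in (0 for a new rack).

0

Next-Fit only looks at rack 6, which has 6U free.
13U does not fit, so a new rack is opened.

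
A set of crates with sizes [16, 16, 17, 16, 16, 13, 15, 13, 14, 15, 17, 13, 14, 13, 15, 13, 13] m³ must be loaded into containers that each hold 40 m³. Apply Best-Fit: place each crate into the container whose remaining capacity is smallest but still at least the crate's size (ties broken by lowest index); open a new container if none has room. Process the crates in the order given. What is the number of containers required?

container 1: place 16 m³, 24 m³ left
container 1: place 16 m³, 8 m³ left
container 2: place 17 m³, 23 m³ left
container 2: place 16 m³, 7 m³ left
container 3: place 16 m³, 24 m³ left
container 3: place 13 m³, 11 m³ left
container 4: place 15 m³, 25 m³ left
container 4: place 13 m³, 12 m³ left
container 5: place 14 m³, 26 m³ left
container 5: place 15 m³, 11 m³ left
container 6: place 17 m³, 23 m³ left
container 6: place 13 m³, 10 m³ left
container 7: place 14 m³, 26 m³ left
container 7: place 13 m³, 13 m³ left
container 8: place 15 m³, 25 m³ left
container 7: place 13 m³, 0 m³ left
container 8: place 13 m³, 12 m³ left

8 containers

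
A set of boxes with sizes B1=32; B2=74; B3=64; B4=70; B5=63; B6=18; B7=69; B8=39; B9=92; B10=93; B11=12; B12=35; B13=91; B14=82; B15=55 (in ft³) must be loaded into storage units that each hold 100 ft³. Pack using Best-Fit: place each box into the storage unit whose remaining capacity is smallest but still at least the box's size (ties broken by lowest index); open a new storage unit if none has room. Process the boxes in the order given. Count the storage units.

storage unit 1: place B1 (32 ft³), 68 ft³ left
storage unit 2: place B2 (74 ft³), 26 ft³ left
storage unit 1: place B3 (64 ft³), 4 ft³ left
storage unit 3: place B4 (70 ft³), 30 ft³ left
storage unit 4: place B5 (63 ft³), 37 ft³ left
storage unit 2: place B6 (18 ft³), 8 ft³ left
storage unit 5: place B7 (69 ft³), 31 ft³ left
storage unit 6: place B8 (39 ft³), 61 ft³ left
storage unit 7: place B9 (92 ft³), 8 ft³ left
storage unit 8: place B10 (93 ft³), 7 ft³ left
storage unit 3: place B11 (12 ft³), 18 ft³ left
storage unit 4: place B12 (35 ft³), 2 ft³ left
storage unit 9: place B13 (91 ft³), 9 ft³ left
storage unit 10: place B14 (82 ft³), 18 ft³ left
storage unit 6: place B15 (55 ft³), 6 ft³ left
Final storage units: [32,64] [74,18] [70,12] [63,35] [69] [39,55] [92] [93] [91] [82].

10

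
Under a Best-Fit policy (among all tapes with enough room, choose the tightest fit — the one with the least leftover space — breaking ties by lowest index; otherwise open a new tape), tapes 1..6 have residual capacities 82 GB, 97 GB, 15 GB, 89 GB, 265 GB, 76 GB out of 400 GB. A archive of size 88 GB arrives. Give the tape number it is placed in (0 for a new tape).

Tapes with room: tape 2 (97 GB), tape 4 (89 GB), tape 5 (265 GB).
Tightest fit is tape 4 with 89 GB free.

4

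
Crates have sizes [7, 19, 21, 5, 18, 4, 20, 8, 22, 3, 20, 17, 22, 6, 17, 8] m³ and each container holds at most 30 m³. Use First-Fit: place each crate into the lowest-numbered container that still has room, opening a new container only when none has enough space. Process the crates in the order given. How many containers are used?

9

Put 7 m³ in container 1; 23 m³ remain.
Put 19 m³ in container 1; 4 m³ remain.
Put 21 m³ in container 2; 9 m³ remain.
Put 5 m³ in container 2; 4 m³ remain.
Put 18 m³ in container 3; 12 m³ remain.
Put 4 m³ in container 1; 0 m³ remain.
Put 20 m³ in container 4; 10 m³ remain.
Put 8 m³ in container 3; 4 m³ remain.
Put 22 m³ in container 5; 8 m³ remain.
Put 3 m³ in container 2; 1 m³ remain.
Put 20 m³ in container 6; 10 m³ remain.
Put 17 m³ in container 7; 13 m³ remain.
Put 22 m³ in container 8; 8 m³ remain.
Put 6 m³ in container 4; 4 m³ remain.
Put 17 m³ in container 9; 13 m³ remain.
Put 8 m³ in container 5; 0 m³ remain.
Final containers: [7,19,4] [21,5,3] [18,8] [20,6] [22,8] [20] [17] [22] [17].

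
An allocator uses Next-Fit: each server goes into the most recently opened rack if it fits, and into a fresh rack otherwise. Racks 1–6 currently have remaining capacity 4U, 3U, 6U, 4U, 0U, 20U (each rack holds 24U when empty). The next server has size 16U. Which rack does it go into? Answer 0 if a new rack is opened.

Next-Fit only looks at rack 6, which has 20U free.
16U fits there.

6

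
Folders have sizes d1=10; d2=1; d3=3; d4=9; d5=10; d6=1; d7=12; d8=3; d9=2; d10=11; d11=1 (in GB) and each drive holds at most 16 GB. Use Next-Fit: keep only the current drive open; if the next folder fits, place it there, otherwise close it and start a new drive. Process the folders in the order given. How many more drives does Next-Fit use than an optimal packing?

Next-Fit: [10,1,3] [9] [10,1] [12,3] [2,11,1] → 5 drives.
5 folders exceed 8 GB (half the capacity), and no two of those can share a drive, so at least 5 drives are needed.
So 5 is already optimal.

0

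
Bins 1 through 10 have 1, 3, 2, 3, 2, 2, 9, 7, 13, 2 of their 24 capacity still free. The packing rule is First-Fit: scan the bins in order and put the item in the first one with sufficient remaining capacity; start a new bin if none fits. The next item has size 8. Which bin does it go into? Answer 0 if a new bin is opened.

Bins with room: bin 7 (9), bin 9 (13).
The first with room is bin 7.

7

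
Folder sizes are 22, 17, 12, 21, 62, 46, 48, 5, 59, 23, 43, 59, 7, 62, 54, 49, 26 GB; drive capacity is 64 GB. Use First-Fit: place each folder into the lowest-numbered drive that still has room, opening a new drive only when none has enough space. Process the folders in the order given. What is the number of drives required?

12 drives

drive 1: place 22 GB, 42 GB left
drive 1: place 17 GB, 25 GB left
drive 1: place 12 GB, 13 GB left
drive 2: place 21 GB, 43 GB left
drive 3: place 62 GB, 2 GB left
drive 4: place 46 GB, 18 GB left
drive 5: place 48 GB, 16 GB left
drive 1: place 5 GB, 8 GB left
drive 6: place 59 GB, 5 GB left
drive 2: place 23 GB, 20 GB left
drive 7: place 43 GB, 21 GB left
drive 8: place 59 GB, 5 GB left
drive 1: place 7 GB, 1 GB left
drive 9: place 62 GB, 2 GB left
drive 10: place 54 GB, 10 GB left
drive 11: place 49 GB, 15 GB left
drive 12: place 26 GB, 38 GB left
Final drives: [22,17,12,5,7] [21,23] [62] [46] [48] [59] [43] [59] [62] [54] [49] [26].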